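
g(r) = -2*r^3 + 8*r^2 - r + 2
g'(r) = -6*r^2 + 16*r - 1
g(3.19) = 15.30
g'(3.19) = -11.02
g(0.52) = 3.36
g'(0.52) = 5.70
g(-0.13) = 2.27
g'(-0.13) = -3.18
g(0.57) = 3.66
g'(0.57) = 6.17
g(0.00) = 2.00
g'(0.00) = -1.00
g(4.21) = -9.65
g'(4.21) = -39.98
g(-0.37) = 3.57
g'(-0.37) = -7.74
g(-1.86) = 44.41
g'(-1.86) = -51.52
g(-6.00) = 728.00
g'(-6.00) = -313.00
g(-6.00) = 728.00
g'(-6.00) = -313.00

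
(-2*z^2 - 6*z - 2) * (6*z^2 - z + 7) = -12*z^4 - 34*z^3 - 20*z^2 - 40*z - 14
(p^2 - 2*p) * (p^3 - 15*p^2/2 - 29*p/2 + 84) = p^5 - 19*p^4/2 + p^3/2 + 113*p^2 - 168*p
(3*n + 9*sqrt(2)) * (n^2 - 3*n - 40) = 3*n^3 - 9*n^2 + 9*sqrt(2)*n^2 - 120*n - 27*sqrt(2)*n - 360*sqrt(2)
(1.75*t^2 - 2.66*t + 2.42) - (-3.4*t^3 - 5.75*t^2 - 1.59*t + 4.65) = 3.4*t^3 + 7.5*t^2 - 1.07*t - 2.23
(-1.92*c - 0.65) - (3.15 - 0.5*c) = -1.42*c - 3.8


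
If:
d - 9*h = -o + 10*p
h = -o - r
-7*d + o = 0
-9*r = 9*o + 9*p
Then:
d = -19*r/141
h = -8*r/141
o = -133*r/141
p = -8*r/141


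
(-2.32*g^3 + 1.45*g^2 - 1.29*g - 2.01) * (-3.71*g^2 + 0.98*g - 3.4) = 8.6072*g^5 - 7.6531*g^4 + 14.0949*g^3 + 1.2629*g^2 + 2.4162*g + 6.834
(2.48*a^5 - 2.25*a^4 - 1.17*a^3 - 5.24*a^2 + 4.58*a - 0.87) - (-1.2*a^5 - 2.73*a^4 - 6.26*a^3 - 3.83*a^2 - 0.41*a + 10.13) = 3.68*a^5 + 0.48*a^4 + 5.09*a^3 - 1.41*a^2 + 4.99*a - 11.0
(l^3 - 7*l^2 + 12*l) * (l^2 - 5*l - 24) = l^5 - 12*l^4 + 23*l^3 + 108*l^2 - 288*l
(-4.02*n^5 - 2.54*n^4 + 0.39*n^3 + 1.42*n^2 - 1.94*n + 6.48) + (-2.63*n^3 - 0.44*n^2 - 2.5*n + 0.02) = -4.02*n^5 - 2.54*n^4 - 2.24*n^3 + 0.98*n^2 - 4.44*n + 6.5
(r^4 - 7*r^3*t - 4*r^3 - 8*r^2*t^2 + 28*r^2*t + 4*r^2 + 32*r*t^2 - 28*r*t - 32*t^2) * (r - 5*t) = r^5 - 12*r^4*t - 4*r^4 + 27*r^3*t^2 + 48*r^3*t + 4*r^3 + 40*r^2*t^3 - 108*r^2*t^2 - 48*r^2*t - 160*r*t^3 + 108*r*t^2 + 160*t^3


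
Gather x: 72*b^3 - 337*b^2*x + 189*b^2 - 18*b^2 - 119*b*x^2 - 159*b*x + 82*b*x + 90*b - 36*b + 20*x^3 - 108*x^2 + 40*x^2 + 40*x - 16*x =72*b^3 + 171*b^2 + 54*b + 20*x^3 + x^2*(-119*b - 68) + x*(-337*b^2 - 77*b + 24)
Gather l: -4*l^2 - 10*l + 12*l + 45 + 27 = -4*l^2 + 2*l + 72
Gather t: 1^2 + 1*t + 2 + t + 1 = 2*t + 4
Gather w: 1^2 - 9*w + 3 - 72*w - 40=-81*w - 36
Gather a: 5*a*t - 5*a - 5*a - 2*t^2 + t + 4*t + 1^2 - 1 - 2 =a*(5*t - 10) - 2*t^2 + 5*t - 2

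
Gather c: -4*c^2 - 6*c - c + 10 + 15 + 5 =-4*c^2 - 7*c + 30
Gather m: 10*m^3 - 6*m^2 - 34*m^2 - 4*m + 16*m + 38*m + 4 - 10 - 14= 10*m^3 - 40*m^2 + 50*m - 20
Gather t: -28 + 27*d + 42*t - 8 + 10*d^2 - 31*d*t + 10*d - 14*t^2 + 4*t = 10*d^2 + 37*d - 14*t^2 + t*(46 - 31*d) - 36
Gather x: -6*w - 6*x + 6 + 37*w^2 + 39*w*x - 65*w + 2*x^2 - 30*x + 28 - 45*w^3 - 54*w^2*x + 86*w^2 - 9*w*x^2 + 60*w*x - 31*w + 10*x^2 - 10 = -45*w^3 + 123*w^2 - 102*w + x^2*(12 - 9*w) + x*(-54*w^2 + 99*w - 36) + 24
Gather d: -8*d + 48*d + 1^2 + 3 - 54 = 40*d - 50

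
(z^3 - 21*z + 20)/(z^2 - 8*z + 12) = (z^3 - 21*z + 20)/(z^2 - 8*z + 12)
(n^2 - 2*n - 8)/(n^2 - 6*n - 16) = (n - 4)/(n - 8)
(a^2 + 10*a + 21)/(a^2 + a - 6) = (a + 7)/(a - 2)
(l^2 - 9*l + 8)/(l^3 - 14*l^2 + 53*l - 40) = 1/(l - 5)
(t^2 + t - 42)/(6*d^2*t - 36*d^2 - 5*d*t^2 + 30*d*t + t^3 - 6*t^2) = (t + 7)/(6*d^2 - 5*d*t + t^2)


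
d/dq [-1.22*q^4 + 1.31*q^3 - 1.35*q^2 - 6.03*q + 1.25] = -4.88*q^3 + 3.93*q^2 - 2.7*q - 6.03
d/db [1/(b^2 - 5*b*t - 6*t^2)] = (-2*b + 5*t)/(-b^2 + 5*b*t + 6*t^2)^2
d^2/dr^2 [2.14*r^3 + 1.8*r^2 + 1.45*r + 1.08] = 12.84*r + 3.6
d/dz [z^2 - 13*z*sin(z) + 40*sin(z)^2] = -13*z*cos(z) + 2*z - 13*sin(z) + 40*sin(2*z)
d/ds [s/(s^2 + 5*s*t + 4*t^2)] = (s^2 + 5*s*t - s*(2*s + 5*t) + 4*t^2)/(s^2 + 5*s*t + 4*t^2)^2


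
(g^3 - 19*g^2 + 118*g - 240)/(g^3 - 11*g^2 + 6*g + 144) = (g - 5)/(g + 3)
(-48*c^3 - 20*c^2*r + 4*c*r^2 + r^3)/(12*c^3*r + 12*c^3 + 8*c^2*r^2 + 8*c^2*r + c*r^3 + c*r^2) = (-4*c + r)/(c*(r + 1))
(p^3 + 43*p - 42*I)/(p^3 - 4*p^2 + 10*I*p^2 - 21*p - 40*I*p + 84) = (p^2 - 7*I*p - 6)/(p^2 + p*(-4 + 3*I) - 12*I)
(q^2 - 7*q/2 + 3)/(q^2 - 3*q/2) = (q - 2)/q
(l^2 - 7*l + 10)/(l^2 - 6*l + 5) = (l - 2)/(l - 1)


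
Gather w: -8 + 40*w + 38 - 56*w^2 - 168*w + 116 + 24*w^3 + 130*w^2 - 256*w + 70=24*w^3 + 74*w^2 - 384*w + 216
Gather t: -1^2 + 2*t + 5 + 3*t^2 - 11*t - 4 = 3*t^2 - 9*t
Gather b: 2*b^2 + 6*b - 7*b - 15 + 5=2*b^2 - b - 10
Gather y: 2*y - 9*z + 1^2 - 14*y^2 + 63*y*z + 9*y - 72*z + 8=-14*y^2 + y*(63*z + 11) - 81*z + 9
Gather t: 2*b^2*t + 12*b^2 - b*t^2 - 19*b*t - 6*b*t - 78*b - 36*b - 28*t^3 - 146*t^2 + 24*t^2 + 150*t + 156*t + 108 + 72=12*b^2 - 114*b - 28*t^3 + t^2*(-b - 122) + t*(2*b^2 - 25*b + 306) + 180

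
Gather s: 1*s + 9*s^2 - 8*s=9*s^2 - 7*s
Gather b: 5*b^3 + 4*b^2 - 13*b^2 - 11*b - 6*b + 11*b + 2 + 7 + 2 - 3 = 5*b^3 - 9*b^2 - 6*b + 8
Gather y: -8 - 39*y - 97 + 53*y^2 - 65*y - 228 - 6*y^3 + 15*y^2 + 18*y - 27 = -6*y^3 + 68*y^2 - 86*y - 360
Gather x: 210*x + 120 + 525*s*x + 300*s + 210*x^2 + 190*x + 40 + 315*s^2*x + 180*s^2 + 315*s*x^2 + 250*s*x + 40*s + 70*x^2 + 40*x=180*s^2 + 340*s + x^2*(315*s + 280) + x*(315*s^2 + 775*s + 440) + 160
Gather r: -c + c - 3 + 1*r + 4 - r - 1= 0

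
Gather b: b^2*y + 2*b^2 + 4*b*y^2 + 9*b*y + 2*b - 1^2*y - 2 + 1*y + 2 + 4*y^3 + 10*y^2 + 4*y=b^2*(y + 2) + b*(4*y^2 + 9*y + 2) + 4*y^3 + 10*y^2 + 4*y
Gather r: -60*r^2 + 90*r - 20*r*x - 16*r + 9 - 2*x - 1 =-60*r^2 + r*(74 - 20*x) - 2*x + 8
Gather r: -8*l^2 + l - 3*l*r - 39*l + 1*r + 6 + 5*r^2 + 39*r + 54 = -8*l^2 - 38*l + 5*r^2 + r*(40 - 3*l) + 60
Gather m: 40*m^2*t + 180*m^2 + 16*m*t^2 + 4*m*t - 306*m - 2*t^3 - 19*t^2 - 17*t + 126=m^2*(40*t + 180) + m*(16*t^2 + 4*t - 306) - 2*t^3 - 19*t^2 - 17*t + 126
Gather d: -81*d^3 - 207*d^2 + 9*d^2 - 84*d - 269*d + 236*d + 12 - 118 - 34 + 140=-81*d^3 - 198*d^2 - 117*d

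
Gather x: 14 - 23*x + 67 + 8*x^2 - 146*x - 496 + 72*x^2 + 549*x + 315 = 80*x^2 + 380*x - 100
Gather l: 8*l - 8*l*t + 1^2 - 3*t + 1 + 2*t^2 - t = l*(8 - 8*t) + 2*t^2 - 4*t + 2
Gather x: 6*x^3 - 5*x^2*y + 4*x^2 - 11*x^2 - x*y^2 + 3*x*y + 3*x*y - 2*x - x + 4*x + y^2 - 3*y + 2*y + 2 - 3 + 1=6*x^3 + x^2*(-5*y - 7) + x*(-y^2 + 6*y + 1) + y^2 - y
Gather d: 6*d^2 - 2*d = 6*d^2 - 2*d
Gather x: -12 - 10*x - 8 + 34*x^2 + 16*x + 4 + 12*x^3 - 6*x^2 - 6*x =12*x^3 + 28*x^2 - 16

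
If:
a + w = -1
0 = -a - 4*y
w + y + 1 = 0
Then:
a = 0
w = -1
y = 0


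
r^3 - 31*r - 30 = (r - 6)*(r + 1)*(r + 5)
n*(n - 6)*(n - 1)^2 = n^4 - 8*n^3 + 13*n^2 - 6*n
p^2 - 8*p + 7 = (p - 7)*(p - 1)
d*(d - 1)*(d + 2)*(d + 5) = d^4 + 6*d^3 + 3*d^2 - 10*d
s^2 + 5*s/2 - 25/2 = (s - 5/2)*(s + 5)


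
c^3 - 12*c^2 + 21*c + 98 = (c - 7)^2*(c + 2)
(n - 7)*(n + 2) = n^2 - 5*n - 14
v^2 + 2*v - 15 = (v - 3)*(v + 5)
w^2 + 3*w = w*(w + 3)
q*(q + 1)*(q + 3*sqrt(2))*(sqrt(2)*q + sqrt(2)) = sqrt(2)*q^4 + 2*sqrt(2)*q^3 + 6*q^3 + sqrt(2)*q^2 + 12*q^2 + 6*q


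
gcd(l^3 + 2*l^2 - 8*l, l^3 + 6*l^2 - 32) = l^2 + 2*l - 8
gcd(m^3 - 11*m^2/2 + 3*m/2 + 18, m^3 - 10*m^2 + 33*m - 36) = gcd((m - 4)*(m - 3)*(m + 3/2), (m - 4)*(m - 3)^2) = m^2 - 7*m + 12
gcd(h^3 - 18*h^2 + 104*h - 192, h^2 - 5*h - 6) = h - 6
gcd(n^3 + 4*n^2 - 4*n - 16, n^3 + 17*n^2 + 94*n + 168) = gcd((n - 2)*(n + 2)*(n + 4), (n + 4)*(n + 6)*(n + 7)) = n + 4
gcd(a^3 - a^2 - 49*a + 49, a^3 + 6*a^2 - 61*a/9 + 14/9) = a + 7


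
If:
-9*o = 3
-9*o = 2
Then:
No Solution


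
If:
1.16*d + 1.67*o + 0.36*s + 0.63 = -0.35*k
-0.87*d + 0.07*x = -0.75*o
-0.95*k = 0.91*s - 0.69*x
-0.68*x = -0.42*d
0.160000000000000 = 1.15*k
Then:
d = -0.20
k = 0.14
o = -0.22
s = -0.24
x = -0.12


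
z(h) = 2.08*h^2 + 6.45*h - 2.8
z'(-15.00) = -55.95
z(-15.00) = 368.45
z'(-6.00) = -18.51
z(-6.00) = 33.38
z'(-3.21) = -6.90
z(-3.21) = -2.07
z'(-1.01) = 2.25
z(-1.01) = -7.19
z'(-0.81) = 3.08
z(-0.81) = -6.66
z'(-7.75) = -25.79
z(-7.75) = 72.14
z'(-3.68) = -8.86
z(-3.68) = 1.63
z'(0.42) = 8.20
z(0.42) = 0.28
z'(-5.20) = -15.18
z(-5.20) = 19.90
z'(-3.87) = -9.65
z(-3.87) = 3.39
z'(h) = 4.16*h + 6.45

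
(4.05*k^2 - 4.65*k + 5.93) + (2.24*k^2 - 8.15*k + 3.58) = 6.29*k^2 - 12.8*k + 9.51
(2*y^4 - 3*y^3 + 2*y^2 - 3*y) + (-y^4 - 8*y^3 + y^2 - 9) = y^4 - 11*y^3 + 3*y^2 - 3*y - 9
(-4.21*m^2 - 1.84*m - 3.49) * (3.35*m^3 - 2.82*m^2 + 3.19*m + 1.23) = -14.1035*m^5 + 5.7082*m^4 - 19.9326*m^3 - 1.2061*m^2 - 13.3963*m - 4.2927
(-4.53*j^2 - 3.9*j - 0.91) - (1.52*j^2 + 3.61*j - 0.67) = -6.05*j^2 - 7.51*j - 0.24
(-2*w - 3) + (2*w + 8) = 5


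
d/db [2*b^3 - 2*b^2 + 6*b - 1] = 6*b^2 - 4*b + 6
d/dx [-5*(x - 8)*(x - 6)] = 70 - 10*x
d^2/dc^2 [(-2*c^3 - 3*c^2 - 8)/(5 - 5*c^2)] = 2*(2*c^3 + 33*c^2 + 6*c + 11)/(5*(c^6 - 3*c^4 + 3*c^2 - 1))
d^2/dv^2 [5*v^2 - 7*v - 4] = 10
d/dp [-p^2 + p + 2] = 1 - 2*p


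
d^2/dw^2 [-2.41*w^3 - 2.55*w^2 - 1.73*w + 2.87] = -14.46*w - 5.1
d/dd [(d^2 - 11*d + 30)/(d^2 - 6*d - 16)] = (5*d^2 - 92*d + 356)/(d^4 - 12*d^3 + 4*d^2 + 192*d + 256)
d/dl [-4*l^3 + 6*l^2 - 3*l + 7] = -12*l^2 + 12*l - 3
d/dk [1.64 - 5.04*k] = -5.04000000000000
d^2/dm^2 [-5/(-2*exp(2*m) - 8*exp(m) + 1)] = 40*(-(exp(m) + 1)*(2*exp(2*m) + 8*exp(m) - 1) + 4*(exp(m) + 2)^2*exp(m))*exp(m)/(2*exp(2*m) + 8*exp(m) - 1)^3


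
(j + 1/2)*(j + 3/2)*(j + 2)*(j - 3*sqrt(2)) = j^4 - 3*sqrt(2)*j^3 + 4*j^3 - 12*sqrt(2)*j^2 + 19*j^2/4 - 57*sqrt(2)*j/4 + 3*j/2 - 9*sqrt(2)/2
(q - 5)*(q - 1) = q^2 - 6*q + 5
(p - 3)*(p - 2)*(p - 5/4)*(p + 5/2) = p^4 - 15*p^3/4 - 27*p^2/8 + 185*p/8 - 75/4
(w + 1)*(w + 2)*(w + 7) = w^3 + 10*w^2 + 23*w + 14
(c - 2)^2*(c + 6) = c^3 + 2*c^2 - 20*c + 24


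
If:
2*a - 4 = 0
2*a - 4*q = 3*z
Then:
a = 2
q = 1 - 3*z/4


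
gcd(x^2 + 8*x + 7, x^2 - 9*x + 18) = 1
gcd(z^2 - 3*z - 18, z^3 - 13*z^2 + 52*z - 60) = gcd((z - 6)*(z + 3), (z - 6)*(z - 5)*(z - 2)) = z - 6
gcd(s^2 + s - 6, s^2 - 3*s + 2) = s - 2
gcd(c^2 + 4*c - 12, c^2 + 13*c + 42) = c + 6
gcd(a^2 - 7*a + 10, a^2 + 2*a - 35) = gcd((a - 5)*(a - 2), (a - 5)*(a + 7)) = a - 5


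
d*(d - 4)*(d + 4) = d^3 - 16*d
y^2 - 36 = (y - 6)*(y + 6)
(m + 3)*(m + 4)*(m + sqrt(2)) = m^3 + sqrt(2)*m^2 + 7*m^2 + 7*sqrt(2)*m + 12*m + 12*sqrt(2)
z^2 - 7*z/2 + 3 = (z - 2)*(z - 3/2)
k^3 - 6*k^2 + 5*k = k*(k - 5)*(k - 1)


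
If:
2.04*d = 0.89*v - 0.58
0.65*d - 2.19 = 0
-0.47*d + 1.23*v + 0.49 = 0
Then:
No Solution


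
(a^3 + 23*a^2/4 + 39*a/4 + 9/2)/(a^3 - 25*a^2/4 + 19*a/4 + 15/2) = (a^2 + 5*a + 6)/(a^2 - 7*a + 10)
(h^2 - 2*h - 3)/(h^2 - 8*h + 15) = (h + 1)/(h - 5)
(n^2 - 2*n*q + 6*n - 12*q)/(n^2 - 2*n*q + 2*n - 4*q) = (n + 6)/(n + 2)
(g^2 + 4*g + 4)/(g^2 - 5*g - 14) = (g + 2)/(g - 7)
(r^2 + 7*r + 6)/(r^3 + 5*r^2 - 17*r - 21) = (r + 6)/(r^2 + 4*r - 21)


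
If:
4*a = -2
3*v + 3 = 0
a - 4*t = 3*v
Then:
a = -1/2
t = 5/8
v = -1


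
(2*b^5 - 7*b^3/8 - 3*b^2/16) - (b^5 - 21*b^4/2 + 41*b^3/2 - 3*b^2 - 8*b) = b^5 + 21*b^4/2 - 171*b^3/8 + 45*b^2/16 + 8*b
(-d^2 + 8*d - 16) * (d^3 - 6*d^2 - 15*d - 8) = -d^5 + 14*d^4 - 49*d^3 - 16*d^2 + 176*d + 128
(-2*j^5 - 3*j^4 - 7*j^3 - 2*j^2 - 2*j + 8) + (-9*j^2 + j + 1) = -2*j^5 - 3*j^4 - 7*j^3 - 11*j^2 - j + 9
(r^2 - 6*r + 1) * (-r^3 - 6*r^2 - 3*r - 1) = -r^5 + 32*r^3 + 11*r^2 + 3*r - 1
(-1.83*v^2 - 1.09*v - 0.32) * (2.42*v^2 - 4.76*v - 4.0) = -4.4286*v^4 + 6.073*v^3 + 11.734*v^2 + 5.8832*v + 1.28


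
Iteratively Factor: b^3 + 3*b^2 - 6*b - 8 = (b + 1)*(b^2 + 2*b - 8) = (b + 1)*(b + 4)*(b - 2)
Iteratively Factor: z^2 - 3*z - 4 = (z - 4)*(z + 1)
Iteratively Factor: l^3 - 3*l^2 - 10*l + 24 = (l + 3)*(l^2 - 6*l + 8) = (l - 4)*(l + 3)*(l - 2)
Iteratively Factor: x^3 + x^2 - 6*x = (x)*(x^2 + x - 6) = x*(x + 3)*(x - 2)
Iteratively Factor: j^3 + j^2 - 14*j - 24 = (j - 4)*(j^2 + 5*j + 6) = (j - 4)*(j + 2)*(j + 3)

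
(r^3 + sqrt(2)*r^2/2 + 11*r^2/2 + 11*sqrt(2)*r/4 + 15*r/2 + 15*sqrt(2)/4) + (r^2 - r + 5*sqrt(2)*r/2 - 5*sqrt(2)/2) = r^3 + sqrt(2)*r^2/2 + 13*r^2/2 + 13*r/2 + 21*sqrt(2)*r/4 + 5*sqrt(2)/4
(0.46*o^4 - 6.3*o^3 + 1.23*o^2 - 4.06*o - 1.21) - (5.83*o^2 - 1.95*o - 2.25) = 0.46*o^4 - 6.3*o^3 - 4.6*o^2 - 2.11*o + 1.04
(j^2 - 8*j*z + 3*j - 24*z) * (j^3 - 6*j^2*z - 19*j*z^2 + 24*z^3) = j^5 - 14*j^4*z + 3*j^4 + 29*j^3*z^2 - 42*j^3*z + 176*j^2*z^3 + 87*j^2*z^2 - 192*j*z^4 + 528*j*z^3 - 576*z^4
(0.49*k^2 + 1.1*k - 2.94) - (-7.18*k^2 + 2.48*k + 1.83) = 7.67*k^2 - 1.38*k - 4.77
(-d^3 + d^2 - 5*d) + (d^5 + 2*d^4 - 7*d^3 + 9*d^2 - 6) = d^5 + 2*d^4 - 8*d^3 + 10*d^2 - 5*d - 6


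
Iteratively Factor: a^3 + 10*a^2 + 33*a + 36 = (a + 3)*(a^2 + 7*a + 12) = (a + 3)*(a + 4)*(a + 3)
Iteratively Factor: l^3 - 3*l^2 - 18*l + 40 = (l + 4)*(l^2 - 7*l + 10) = (l - 5)*(l + 4)*(l - 2)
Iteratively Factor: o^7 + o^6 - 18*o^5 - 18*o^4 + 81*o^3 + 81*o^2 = (o)*(o^6 + o^5 - 18*o^4 - 18*o^3 + 81*o^2 + 81*o) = o*(o + 3)*(o^5 - 2*o^4 - 12*o^3 + 18*o^2 + 27*o) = o*(o - 3)*(o + 3)*(o^4 + o^3 - 9*o^2 - 9*o) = o*(o - 3)^2*(o + 3)*(o^3 + 4*o^2 + 3*o) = o*(o - 3)^2*(o + 1)*(o + 3)*(o^2 + 3*o) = o^2*(o - 3)^2*(o + 1)*(o + 3)*(o + 3)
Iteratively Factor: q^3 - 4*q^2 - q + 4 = (q - 1)*(q^2 - 3*q - 4) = (q - 1)*(q + 1)*(q - 4)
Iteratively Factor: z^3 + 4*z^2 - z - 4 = (z + 1)*(z^2 + 3*z - 4) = (z - 1)*(z + 1)*(z + 4)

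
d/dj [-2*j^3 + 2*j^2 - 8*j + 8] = -6*j^2 + 4*j - 8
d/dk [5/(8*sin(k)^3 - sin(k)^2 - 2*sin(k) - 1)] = 10*(-12*sin(k)^2 + sin(k) + 1)*cos(k)/(-8*sin(k)^3 + sin(k)^2 + 2*sin(k) + 1)^2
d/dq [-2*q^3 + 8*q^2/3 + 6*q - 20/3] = -6*q^2 + 16*q/3 + 6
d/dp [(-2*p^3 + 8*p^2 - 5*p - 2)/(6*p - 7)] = (-24*p^3 + 90*p^2 - 112*p + 47)/(36*p^2 - 84*p + 49)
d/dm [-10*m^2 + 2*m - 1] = 2 - 20*m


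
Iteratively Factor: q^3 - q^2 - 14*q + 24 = (q - 2)*(q^2 + q - 12) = (q - 2)*(q + 4)*(q - 3)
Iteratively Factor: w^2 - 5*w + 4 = (w - 1)*(w - 4)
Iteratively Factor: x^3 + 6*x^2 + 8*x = (x)*(x^2 + 6*x + 8) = x*(x + 4)*(x + 2)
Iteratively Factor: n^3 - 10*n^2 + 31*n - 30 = (n - 3)*(n^2 - 7*n + 10) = (n - 5)*(n - 3)*(n - 2)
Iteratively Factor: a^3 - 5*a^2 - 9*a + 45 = (a - 5)*(a^2 - 9) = (a - 5)*(a - 3)*(a + 3)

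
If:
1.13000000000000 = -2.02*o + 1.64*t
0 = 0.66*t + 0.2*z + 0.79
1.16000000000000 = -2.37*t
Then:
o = -0.96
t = -0.49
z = -2.33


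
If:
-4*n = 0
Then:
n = 0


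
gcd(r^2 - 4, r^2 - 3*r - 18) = 1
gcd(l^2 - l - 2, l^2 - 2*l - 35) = 1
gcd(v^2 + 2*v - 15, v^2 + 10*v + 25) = v + 5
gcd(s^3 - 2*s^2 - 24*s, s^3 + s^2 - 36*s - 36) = s - 6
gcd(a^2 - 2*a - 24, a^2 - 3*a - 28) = a + 4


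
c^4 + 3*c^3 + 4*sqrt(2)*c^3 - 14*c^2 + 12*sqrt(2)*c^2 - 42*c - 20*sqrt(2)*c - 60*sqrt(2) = (c + 3)*(c - 2*sqrt(2))*(c + sqrt(2))*(c + 5*sqrt(2))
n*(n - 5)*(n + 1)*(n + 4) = n^4 - 21*n^2 - 20*n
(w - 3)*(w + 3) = w^2 - 9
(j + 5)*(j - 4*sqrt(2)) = j^2 - 4*sqrt(2)*j + 5*j - 20*sqrt(2)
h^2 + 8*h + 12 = (h + 2)*(h + 6)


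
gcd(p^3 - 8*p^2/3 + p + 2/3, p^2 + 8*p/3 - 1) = 1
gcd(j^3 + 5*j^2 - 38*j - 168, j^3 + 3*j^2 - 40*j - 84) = j^2 + j - 42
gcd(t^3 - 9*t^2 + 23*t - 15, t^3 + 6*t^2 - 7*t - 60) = t - 3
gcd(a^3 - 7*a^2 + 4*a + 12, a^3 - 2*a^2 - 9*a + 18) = a - 2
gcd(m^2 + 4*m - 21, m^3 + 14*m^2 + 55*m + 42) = m + 7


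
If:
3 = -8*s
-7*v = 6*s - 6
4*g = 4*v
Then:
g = 33/28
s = -3/8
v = 33/28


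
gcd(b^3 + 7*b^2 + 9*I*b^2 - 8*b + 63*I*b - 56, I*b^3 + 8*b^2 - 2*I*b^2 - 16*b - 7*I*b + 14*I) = 1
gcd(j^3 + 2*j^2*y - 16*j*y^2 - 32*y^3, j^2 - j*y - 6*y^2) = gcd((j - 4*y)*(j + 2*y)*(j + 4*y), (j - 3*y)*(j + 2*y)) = j + 2*y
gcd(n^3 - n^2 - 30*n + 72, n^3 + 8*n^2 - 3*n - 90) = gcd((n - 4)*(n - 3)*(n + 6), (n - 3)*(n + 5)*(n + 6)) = n^2 + 3*n - 18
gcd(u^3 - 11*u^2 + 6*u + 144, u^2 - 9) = u + 3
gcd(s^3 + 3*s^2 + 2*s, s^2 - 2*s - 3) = s + 1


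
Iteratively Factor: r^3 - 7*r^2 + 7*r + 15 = (r + 1)*(r^2 - 8*r + 15) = (r - 3)*(r + 1)*(r - 5)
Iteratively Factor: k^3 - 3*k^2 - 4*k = (k)*(k^2 - 3*k - 4) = k*(k + 1)*(k - 4)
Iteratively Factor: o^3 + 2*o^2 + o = (o + 1)*(o^2 + o) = o*(o + 1)*(o + 1)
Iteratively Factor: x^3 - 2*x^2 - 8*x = (x)*(x^2 - 2*x - 8) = x*(x + 2)*(x - 4)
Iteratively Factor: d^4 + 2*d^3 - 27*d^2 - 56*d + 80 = (d - 5)*(d^3 + 7*d^2 + 8*d - 16) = (d - 5)*(d - 1)*(d^2 + 8*d + 16) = (d - 5)*(d - 1)*(d + 4)*(d + 4)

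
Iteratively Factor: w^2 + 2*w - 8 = (w - 2)*(w + 4)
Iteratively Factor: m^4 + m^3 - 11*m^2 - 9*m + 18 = (m - 3)*(m^3 + 4*m^2 + m - 6) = (m - 3)*(m + 3)*(m^2 + m - 2) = (m - 3)*(m + 2)*(m + 3)*(m - 1)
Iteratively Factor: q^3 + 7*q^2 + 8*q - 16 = (q - 1)*(q^2 + 8*q + 16) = (q - 1)*(q + 4)*(q + 4)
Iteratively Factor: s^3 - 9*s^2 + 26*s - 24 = (s - 4)*(s^2 - 5*s + 6) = (s - 4)*(s - 2)*(s - 3)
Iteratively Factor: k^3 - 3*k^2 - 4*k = (k + 1)*(k^2 - 4*k) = k*(k + 1)*(k - 4)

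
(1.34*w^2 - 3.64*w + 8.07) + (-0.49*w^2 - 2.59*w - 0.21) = 0.85*w^2 - 6.23*w + 7.86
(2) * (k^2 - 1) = 2*k^2 - 2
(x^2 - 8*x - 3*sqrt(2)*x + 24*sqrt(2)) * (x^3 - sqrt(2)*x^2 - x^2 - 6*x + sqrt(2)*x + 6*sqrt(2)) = x^5 - 9*x^4 - 4*sqrt(2)*x^4 + 8*x^3 + 36*sqrt(2)*x^3 - 8*sqrt(2)*x^2 - 6*x^2 - 192*sqrt(2)*x + 12*x + 288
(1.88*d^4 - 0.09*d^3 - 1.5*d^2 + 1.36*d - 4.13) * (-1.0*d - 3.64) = -1.88*d^5 - 6.7532*d^4 + 1.8276*d^3 + 4.1*d^2 - 0.8204*d + 15.0332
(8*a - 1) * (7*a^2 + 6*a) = 56*a^3 + 41*a^2 - 6*a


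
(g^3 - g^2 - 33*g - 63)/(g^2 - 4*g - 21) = g + 3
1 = 1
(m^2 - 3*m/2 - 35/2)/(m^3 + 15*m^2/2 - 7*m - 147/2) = (m - 5)/(m^2 + 4*m - 21)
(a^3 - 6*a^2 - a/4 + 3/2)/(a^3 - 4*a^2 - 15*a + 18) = (a^2 - 1/4)/(a^2 + 2*a - 3)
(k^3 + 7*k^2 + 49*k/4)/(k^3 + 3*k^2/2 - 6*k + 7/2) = k*(2*k + 7)/(2*(k^2 - 2*k + 1))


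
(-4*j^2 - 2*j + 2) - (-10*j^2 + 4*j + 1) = 6*j^2 - 6*j + 1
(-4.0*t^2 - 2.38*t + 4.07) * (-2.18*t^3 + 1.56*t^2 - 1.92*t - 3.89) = 8.72*t^5 - 1.0516*t^4 - 4.9054*t^3 + 26.4788*t^2 + 1.4438*t - 15.8323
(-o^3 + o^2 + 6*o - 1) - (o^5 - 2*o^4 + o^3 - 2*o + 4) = -o^5 + 2*o^4 - 2*o^3 + o^2 + 8*o - 5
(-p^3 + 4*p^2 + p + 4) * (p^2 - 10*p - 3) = -p^5 + 14*p^4 - 36*p^3 - 18*p^2 - 43*p - 12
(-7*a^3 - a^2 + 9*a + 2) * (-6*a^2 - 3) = 42*a^5 + 6*a^4 - 33*a^3 - 9*a^2 - 27*a - 6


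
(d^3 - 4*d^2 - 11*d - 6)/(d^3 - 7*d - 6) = (d^2 - 5*d - 6)/(d^2 - d - 6)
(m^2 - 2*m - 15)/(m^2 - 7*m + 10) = (m + 3)/(m - 2)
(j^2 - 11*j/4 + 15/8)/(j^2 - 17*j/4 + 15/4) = (j - 3/2)/(j - 3)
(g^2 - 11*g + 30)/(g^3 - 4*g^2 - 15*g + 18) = (g - 5)/(g^2 + 2*g - 3)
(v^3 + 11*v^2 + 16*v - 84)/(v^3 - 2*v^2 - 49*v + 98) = (v + 6)/(v - 7)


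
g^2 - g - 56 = (g - 8)*(g + 7)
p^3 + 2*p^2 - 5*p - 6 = (p - 2)*(p + 1)*(p + 3)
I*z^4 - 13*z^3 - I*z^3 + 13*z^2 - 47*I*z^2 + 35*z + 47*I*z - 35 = (z + I)*(z + 5*I)*(z + 7*I)*(I*z - I)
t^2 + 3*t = t*(t + 3)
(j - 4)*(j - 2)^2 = j^3 - 8*j^2 + 20*j - 16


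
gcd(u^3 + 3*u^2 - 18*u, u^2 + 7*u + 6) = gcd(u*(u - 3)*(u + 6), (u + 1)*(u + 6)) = u + 6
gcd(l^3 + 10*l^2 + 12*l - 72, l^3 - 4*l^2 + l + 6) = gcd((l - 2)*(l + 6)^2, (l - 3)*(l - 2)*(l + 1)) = l - 2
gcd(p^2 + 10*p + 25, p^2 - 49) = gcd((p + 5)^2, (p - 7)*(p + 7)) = 1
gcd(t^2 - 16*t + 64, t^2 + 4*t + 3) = 1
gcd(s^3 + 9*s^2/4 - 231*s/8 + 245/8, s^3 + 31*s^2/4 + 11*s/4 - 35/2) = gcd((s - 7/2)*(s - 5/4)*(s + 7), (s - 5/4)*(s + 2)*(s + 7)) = s^2 + 23*s/4 - 35/4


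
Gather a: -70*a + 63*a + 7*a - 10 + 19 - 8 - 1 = 0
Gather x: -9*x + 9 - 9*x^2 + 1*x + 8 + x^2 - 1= -8*x^2 - 8*x + 16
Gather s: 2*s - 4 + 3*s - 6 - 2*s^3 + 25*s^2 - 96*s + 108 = -2*s^3 + 25*s^2 - 91*s + 98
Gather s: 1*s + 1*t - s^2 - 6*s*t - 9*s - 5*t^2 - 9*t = -s^2 + s*(-6*t - 8) - 5*t^2 - 8*t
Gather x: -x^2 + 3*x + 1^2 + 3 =-x^2 + 3*x + 4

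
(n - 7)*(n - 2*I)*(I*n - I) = I*n^3 + 2*n^2 - 8*I*n^2 - 16*n + 7*I*n + 14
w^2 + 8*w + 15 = (w + 3)*(w + 5)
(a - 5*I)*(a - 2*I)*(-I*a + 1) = -I*a^3 - 6*a^2 + 3*I*a - 10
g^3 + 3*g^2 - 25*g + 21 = (g - 3)*(g - 1)*(g + 7)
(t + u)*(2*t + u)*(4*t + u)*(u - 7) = 8*t^3*u - 56*t^3 + 14*t^2*u^2 - 98*t^2*u + 7*t*u^3 - 49*t*u^2 + u^4 - 7*u^3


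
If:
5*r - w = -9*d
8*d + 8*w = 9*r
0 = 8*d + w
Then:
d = 0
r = 0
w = 0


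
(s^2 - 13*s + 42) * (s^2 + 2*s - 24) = s^4 - 11*s^3 - 8*s^2 + 396*s - 1008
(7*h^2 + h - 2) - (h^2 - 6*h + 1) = 6*h^2 + 7*h - 3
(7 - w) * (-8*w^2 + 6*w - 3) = 8*w^3 - 62*w^2 + 45*w - 21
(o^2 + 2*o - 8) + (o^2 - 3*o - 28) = 2*o^2 - o - 36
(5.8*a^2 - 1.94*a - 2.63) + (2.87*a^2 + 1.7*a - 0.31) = 8.67*a^2 - 0.24*a - 2.94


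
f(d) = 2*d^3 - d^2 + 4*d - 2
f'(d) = 6*d^2 - 2*d + 4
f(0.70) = 1.00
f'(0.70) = 5.54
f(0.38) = -0.51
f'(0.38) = 4.11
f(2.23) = 24.13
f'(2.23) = 29.38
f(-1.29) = -13.12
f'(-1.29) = 16.56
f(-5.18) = -327.54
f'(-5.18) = 175.35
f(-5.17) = -325.79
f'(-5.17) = 174.71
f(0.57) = 0.33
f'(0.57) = 4.81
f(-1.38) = -14.68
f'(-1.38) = 18.19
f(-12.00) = -3650.00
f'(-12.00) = 892.00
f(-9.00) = -1577.00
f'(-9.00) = 508.00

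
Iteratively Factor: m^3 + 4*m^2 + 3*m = (m + 1)*(m^2 + 3*m) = m*(m + 1)*(m + 3)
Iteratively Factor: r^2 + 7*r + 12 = (r + 3)*(r + 4)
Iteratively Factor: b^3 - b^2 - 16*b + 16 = (b - 1)*(b^2 - 16) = (b - 4)*(b - 1)*(b + 4)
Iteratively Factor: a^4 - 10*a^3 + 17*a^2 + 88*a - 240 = (a + 3)*(a^3 - 13*a^2 + 56*a - 80) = (a - 4)*(a + 3)*(a^2 - 9*a + 20) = (a - 4)^2*(a + 3)*(a - 5)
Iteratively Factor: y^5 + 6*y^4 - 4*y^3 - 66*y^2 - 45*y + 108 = (y + 3)*(y^4 + 3*y^3 - 13*y^2 - 27*y + 36) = (y - 1)*(y + 3)*(y^3 + 4*y^2 - 9*y - 36) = (y - 3)*(y - 1)*(y + 3)*(y^2 + 7*y + 12) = (y - 3)*(y - 1)*(y + 3)^2*(y + 4)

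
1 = 1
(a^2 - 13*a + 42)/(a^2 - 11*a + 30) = (a - 7)/(a - 5)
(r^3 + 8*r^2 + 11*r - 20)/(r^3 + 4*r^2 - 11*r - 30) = (r^2 + 3*r - 4)/(r^2 - r - 6)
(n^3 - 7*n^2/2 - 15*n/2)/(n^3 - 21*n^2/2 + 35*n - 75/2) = n*(2*n + 3)/(2*n^2 - 11*n + 15)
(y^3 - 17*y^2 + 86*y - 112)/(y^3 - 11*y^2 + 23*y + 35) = (y^2 - 10*y + 16)/(y^2 - 4*y - 5)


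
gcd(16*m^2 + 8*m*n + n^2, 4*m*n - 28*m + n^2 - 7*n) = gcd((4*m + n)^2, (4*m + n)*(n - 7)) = 4*m + n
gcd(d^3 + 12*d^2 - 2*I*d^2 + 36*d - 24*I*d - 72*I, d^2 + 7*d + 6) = d + 6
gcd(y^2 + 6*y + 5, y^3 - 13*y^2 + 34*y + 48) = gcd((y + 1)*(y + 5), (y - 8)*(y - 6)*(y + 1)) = y + 1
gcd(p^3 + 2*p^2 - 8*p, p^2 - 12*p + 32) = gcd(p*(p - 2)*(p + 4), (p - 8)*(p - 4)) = 1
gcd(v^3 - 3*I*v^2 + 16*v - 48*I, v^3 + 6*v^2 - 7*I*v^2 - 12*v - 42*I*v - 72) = v^2 - 7*I*v - 12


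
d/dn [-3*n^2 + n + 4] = 1 - 6*n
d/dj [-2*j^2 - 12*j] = -4*j - 12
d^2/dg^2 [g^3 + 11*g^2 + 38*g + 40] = 6*g + 22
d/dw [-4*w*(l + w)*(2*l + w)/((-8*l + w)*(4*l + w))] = 4*(64*l^4 + 192*l^3*w + 110*l^2*w^2 + 8*l*w^3 - w^4)/(1024*l^4 + 256*l^3*w - 48*l^2*w^2 - 8*l*w^3 + w^4)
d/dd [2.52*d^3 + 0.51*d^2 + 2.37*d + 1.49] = 7.56*d^2 + 1.02*d + 2.37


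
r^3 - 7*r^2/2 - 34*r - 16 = (r - 8)*(r + 1/2)*(r + 4)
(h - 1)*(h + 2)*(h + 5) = h^3 + 6*h^2 + 3*h - 10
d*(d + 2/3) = d^2 + 2*d/3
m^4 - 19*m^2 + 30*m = m*(m - 3)*(m - 2)*(m + 5)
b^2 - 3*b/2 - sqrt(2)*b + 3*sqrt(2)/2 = (b - 3/2)*(b - sqrt(2))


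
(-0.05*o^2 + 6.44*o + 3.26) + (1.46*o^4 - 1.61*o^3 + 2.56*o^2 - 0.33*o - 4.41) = 1.46*o^4 - 1.61*o^3 + 2.51*o^2 + 6.11*o - 1.15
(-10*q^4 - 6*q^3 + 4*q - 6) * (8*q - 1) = -80*q^5 - 38*q^4 + 6*q^3 + 32*q^2 - 52*q + 6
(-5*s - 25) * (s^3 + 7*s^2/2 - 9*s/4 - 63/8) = -5*s^4 - 85*s^3/2 - 305*s^2/4 + 765*s/8 + 1575/8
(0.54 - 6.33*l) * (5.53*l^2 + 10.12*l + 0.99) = -35.0049*l^3 - 61.0734*l^2 - 0.8019*l + 0.5346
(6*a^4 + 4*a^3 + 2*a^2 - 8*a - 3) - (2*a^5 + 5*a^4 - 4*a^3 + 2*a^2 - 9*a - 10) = -2*a^5 + a^4 + 8*a^3 + a + 7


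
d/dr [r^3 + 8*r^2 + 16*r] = 3*r^2 + 16*r + 16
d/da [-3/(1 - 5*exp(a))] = -15*exp(a)/(5*exp(a) - 1)^2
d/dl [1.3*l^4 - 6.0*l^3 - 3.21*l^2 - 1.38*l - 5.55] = 5.2*l^3 - 18.0*l^2 - 6.42*l - 1.38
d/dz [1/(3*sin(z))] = -cos(z)/(3*sin(z)^2)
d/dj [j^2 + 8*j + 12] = 2*j + 8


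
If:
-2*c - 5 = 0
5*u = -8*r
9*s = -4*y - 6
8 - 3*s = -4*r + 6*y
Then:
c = -5/2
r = 7*y/6 - 5/2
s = -4*y/9 - 2/3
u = 4 - 28*y/15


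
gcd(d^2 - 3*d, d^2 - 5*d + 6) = d - 3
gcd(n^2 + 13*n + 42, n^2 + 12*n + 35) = n + 7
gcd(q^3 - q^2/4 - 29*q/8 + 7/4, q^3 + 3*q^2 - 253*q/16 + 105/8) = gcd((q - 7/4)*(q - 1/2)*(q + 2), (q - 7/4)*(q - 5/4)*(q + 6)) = q - 7/4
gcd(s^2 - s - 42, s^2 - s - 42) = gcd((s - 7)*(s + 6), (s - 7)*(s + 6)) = s^2 - s - 42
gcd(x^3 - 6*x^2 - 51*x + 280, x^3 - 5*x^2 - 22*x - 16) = x - 8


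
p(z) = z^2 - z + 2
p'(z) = 2*z - 1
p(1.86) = 3.60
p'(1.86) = 2.72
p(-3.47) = 17.51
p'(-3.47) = -7.94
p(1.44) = 2.63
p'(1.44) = 1.88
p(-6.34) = 48.54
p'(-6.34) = -13.68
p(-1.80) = 7.04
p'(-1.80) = -4.60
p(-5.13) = 33.45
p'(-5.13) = -11.26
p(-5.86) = 42.20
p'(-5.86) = -12.72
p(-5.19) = 34.13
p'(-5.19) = -11.38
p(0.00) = 2.00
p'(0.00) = -1.00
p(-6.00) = 44.00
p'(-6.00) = -13.00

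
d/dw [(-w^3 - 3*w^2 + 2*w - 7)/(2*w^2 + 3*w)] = (-2*w^4 - 6*w^3 - 13*w^2 + 28*w + 21)/(w^2*(4*w^2 + 12*w + 9))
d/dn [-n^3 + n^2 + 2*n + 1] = -3*n^2 + 2*n + 2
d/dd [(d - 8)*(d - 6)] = 2*d - 14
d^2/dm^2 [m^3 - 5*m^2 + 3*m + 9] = 6*m - 10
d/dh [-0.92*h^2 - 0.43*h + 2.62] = -1.84*h - 0.43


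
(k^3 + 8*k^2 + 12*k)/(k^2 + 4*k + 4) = k*(k + 6)/(k + 2)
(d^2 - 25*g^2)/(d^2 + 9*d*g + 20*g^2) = (d - 5*g)/(d + 4*g)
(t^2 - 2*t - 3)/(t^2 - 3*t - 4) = (t - 3)/(t - 4)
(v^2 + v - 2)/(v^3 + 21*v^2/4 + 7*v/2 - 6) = 4*(v - 1)/(4*v^2 + 13*v - 12)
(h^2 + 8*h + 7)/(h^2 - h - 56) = (h + 1)/(h - 8)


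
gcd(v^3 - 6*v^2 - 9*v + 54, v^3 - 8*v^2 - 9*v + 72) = v^2 - 9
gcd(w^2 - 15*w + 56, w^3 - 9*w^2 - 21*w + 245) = w - 7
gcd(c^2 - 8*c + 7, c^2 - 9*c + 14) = c - 7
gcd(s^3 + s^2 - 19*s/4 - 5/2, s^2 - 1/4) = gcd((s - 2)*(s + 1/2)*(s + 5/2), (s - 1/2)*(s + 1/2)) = s + 1/2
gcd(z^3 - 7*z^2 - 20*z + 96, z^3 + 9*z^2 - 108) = z - 3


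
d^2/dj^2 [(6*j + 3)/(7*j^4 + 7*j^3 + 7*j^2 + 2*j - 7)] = 6*(588*j^7 + 1274*j^6 + 1323*j^5 + 945*j^4 + 1470*j^3 + 1071*j^2 + 483*j + 81)/(343*j^12 + 1029*j^11 + 2058*j^10 + 2695*j^9 + 1617*j^8 - 147*j^7 - 2072*j^6 - 2268*j^5 - 504*j^4 + 449*j^3 + 945*j^2 + 294*j - 343)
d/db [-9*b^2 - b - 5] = -18*b - 1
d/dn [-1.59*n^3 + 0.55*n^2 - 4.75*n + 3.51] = -4.77*n^2 + 1.1*n - 4.75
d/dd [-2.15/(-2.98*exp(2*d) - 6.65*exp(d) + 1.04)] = (-12.814*exp(d) - 14.2975)*exp(d)/(2.98*exp(2*d) + 6.65*exp(d) - 1.04)^2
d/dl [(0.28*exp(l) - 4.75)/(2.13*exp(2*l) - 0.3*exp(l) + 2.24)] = (-0.5964*exp(2*l) + 20.235*exp(l) - 0.7978)*exp(l)/(4.5369*exp(4*l) - 1.278*exp(3*l) + 9.6324*exp(2*l) - 1.344*exp(l) + 5.0176)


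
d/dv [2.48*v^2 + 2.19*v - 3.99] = 4.96*v + 2.19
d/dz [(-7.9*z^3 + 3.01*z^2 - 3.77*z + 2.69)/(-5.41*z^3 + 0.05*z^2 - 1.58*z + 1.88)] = (15.8891*z^4 - 15.8274*z^3 - 5.4646*z^2 + 11.0486*z - 2.8374)/(29.2681*z^6 - 0.541*z^5 + 17.0981*z^4 - 20.4996*z^3 + 2.6844*z^2 - 5.9408*z + 3.5344)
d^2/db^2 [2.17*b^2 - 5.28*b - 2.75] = 4.34000000000000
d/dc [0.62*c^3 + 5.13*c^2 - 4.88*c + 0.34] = 1.86*c^2 + 10.26*c - 4.88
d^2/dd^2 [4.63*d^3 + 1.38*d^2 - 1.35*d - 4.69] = 27.78*d + 2.76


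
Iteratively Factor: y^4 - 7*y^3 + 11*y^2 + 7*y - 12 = (y - 4)*(y^3 - 3*y^2 - y + 3) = (y - 4)*(y - 1)*(y^2 - 2*y - 3) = (y - 4)*(y - 1)*(y + 1)*(y - 3)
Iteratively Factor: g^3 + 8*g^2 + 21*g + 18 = (g + 2)*(g^2 + 6*g + 9) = (g + 2)*(g + 3)*(g + 3)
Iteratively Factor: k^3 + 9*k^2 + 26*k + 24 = (k + 3)*(k^2 + 6*k + 8) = (k + 3)*(k + 4)*(k + 2)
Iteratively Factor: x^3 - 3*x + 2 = (x - 1)*(x^2 + x - 2) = (x - 1)*(x + 2)*(x - 1)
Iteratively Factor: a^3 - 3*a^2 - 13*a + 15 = (a - 5)*(a^2 + 2*a - 3) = (a - 5)*(a - 1)*(a + 3)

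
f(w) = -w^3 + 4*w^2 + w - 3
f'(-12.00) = -527.00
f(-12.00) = 2289.00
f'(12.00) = -335.00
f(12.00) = -1143.00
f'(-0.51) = -3.86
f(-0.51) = -2.34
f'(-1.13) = -11.87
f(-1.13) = 2.42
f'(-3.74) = -70.88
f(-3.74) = 101.52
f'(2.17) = 4.23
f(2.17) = 7.79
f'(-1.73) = -21.82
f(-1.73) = 12.42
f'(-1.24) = -13.53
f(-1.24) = 3.82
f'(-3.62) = -67.27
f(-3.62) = 93.24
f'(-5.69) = -141.65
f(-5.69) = 305.03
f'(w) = -3*w^2 + 8*w + 1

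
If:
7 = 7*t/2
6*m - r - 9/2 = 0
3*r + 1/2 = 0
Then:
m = 13/18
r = -1/6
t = 2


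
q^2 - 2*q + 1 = (q - 1)^2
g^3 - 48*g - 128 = (g - 8)*(g + 4)^2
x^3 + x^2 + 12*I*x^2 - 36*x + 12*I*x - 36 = (x + 1)*(x + 6*I)^2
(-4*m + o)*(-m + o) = 4*m^2 - 5*m*o + o^2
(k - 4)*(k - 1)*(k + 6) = k^3 + k^2 - 26*k + 24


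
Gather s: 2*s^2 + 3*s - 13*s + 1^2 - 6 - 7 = 2*s^2 - 10*s - 12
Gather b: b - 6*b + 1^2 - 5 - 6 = -5*b - 10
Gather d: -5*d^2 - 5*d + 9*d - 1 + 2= -5*d^2 + 4*d + 1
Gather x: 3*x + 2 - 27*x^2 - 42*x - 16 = -27*x^2 - 39*x - 14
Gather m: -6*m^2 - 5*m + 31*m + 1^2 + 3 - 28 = -6*m^2 + 26*m - 24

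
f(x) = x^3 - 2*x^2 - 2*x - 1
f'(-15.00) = 733.00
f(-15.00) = -3796.00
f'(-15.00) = 733.00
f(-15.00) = -3796.00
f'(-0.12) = -1.48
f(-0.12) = -0.79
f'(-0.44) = 0.34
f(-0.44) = -0.59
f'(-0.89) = 3.94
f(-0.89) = -1.51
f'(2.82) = 10.58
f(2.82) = -0.12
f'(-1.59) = 11.94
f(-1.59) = -6.90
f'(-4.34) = 71.87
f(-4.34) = -111.74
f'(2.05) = 2.41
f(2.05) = -4.89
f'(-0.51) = 0.82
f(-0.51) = -0.63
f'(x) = 3*x^2 - 4*x - 2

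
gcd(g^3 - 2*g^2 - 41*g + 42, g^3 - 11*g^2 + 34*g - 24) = g - 1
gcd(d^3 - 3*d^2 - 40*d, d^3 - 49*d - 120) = d^2 - 3*d - 40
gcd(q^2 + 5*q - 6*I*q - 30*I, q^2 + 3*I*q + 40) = 1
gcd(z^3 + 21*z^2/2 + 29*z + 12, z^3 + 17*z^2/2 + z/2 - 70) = z + 4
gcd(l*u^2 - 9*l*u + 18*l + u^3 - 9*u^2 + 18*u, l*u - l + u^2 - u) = l + u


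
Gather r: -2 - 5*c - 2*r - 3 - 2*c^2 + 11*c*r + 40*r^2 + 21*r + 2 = -2*c^2 - 5*c + 40*r^2 + r*(11*c + 19) - 3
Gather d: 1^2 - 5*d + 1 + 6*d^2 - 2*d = 6*d^2 - 7*d + 2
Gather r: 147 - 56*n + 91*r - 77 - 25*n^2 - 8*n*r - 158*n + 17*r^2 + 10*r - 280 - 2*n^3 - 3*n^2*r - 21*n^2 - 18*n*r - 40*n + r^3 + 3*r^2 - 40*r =-2*n^3 - 46*n^2 - 254*n + r^3 + 20*r^2 + r*(-3*n^2 - 26*n + 61) - 210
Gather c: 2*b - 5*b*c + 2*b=-5*b*c + 4*b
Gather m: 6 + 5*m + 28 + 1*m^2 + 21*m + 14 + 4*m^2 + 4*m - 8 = 5*m^2 + 30*m + 40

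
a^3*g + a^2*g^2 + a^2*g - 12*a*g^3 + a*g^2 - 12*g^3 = (a - 3*g)*(a + 4*g)*(a*g + g)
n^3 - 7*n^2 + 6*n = n*(n - 6)*(n - 1)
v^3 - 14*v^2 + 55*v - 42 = (v - 7)*(v - 6)*(v - 1)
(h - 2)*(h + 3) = h^2 + h - 6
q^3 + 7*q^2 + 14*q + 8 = (q + 1)*(q + 2)*(q + 4)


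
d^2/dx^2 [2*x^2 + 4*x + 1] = 4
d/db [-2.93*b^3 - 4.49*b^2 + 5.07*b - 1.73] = -8.79*b^2 - 8.98*b + 5.07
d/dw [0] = 0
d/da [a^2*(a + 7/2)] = a*(3*a + 7)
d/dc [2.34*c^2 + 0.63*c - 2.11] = 4.68*c + 0.63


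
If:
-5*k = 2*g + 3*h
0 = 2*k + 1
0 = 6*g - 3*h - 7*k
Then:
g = -1/8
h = 11/12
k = -1/2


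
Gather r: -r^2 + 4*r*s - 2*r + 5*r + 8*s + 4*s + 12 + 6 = -r^2 + r*(4*s + 3) + 12*s + 18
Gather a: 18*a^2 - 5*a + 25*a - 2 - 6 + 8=18*a^2 + 20*a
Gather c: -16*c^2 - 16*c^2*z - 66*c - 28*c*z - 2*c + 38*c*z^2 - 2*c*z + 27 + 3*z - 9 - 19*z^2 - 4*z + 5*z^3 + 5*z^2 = c^2*(-16*z - 16) + c*(38*z^2 - 30*z - 68) + 5*z^3 - 14*z^2 - z + 18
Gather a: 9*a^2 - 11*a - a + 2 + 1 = 9*a^2 - 12*a + 3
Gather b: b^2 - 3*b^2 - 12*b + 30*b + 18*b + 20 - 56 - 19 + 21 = -2*b^2 + 36*b - 34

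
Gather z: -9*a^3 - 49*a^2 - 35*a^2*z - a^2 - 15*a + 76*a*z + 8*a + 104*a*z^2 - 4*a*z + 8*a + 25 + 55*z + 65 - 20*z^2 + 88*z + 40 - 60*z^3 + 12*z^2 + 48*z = -9*a^3 - 50*a^2 + a - 60*z^3 + z^2*(104*a - 8) + z*(-35*a^2 + 72*a + 191) + 130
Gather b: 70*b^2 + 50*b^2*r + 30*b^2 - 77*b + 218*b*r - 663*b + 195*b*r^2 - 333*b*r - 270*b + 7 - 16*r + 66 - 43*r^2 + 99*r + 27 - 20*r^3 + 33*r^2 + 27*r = b^2*(50*r + 100) + b*(195*r^2 - 115*r - 1010) - 20*r^3 - 10*r^2 + 110*r + 100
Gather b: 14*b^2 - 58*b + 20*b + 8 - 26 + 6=14*b^2 - 38*b - 12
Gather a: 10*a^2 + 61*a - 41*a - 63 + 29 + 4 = 10*a^2 + 20*a - 30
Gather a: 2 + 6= 8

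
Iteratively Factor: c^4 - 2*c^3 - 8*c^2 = (c - 4)*(c^3 + 2*c^2) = c*(c - 4)*(c^2 + 2*c) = c*(c - 4)*(c + 2)*(c)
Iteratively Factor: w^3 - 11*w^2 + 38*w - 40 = (w - 4)*(w^2 - 7*w + 10) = (w - 4)*(w - 2)*(w - 5)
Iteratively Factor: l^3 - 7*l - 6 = (l + 2)*(l^2 - 2*l - 3) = (l - 3)*(l + 2)*(l + 1)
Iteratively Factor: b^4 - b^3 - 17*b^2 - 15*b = (b + 3)*(b^3 - 4*b^2 - 5*b) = (b - 5)*(b + 3)*(b^2 + b) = b*(b - 5)*(b + 3)*(b + 1)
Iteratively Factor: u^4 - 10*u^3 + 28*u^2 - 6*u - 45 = (u - 5)*(u^3 - 5*u^2 + 3*u + 9) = (u - 5)*(u - 3)*(u^2 - 2*u - 3) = (u - 5)*(u - 3)^2*(u + 1)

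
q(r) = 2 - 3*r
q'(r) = -3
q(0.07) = 1.79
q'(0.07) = -3.00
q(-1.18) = 5.54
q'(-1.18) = -3.00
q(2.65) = -5.95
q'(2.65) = -3.00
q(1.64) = -2.92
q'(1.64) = -3.00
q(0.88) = -0.64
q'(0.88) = -3.00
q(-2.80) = 10.40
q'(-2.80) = -3.00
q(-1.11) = 5.33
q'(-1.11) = -3.00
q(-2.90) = 10.70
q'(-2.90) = -3.00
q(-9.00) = 29.00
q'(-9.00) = -3.00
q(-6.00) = 20.00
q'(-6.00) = -3.00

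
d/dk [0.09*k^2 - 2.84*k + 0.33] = 0.18*k - 2.84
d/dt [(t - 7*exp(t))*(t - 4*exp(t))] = -11*t*exp(t) + 2*t + 56*exp(2*t) - 11*exp(t)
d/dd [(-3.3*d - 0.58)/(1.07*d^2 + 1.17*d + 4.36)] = (3.531*d^2 + 1.2412*d - 13.7094)/(1.1449*d^4 + 2.5038*d^3 + 10.6993*d^2 + 10.2024*d + 19.0096)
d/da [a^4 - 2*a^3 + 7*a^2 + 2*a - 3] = 4*a^3 - 6*a^2 + 14*a + 2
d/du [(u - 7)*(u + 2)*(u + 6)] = 3*u^2 + 2*u - 44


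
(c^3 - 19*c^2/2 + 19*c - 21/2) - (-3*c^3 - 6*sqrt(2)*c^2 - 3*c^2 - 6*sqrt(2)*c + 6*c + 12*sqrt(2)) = 4*c^3 - 13*c^2/2 + 6*sqrt(2)*c^2 + 6*sqrt(2)*c + 13*c - 12*sqrt(2) - 21/2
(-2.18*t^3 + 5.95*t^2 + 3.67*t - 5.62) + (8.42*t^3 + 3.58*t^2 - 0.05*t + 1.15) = 6.24*t^3 + 9.53*t^2 + 3.62*t - 4.47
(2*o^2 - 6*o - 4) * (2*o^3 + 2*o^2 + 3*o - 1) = 4*o^5 - 8*o^4 - 14*o^3 - 28*o^2 - 6*o + 4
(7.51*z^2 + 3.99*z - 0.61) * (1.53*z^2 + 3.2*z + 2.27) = 11.4903*z^4 + 30.1367*z^3 + 28.8824*z^2 + 7.1053*z - 1.3847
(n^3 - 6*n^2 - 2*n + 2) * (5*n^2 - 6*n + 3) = 5*n^5 - 36*n^4 + 29*n^3 + 4*n^2 - 18*n + 6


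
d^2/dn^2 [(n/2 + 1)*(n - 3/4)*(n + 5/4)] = 3*n + 5/2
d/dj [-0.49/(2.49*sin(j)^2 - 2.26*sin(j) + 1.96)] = (2.4402*sin(j) - 1.1074)*cos(j)/(2.49*sin(j)^2 - 2.26*sin(j) + 1.96)^2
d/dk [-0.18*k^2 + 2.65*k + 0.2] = 2.65 - 0.36*k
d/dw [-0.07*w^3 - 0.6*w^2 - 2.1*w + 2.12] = -0.21*w^2 - 1.2*w - 2.1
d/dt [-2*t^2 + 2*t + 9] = 2 - 4*t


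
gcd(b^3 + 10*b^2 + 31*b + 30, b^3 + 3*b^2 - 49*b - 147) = b + 3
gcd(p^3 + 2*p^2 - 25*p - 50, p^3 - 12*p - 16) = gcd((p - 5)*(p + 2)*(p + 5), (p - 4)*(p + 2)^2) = p + 2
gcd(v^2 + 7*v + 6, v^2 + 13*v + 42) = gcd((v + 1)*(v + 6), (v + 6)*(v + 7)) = v + 6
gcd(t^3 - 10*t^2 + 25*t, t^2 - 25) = t - 5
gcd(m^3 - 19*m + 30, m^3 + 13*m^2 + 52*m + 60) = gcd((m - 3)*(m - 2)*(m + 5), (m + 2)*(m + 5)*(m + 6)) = m + 5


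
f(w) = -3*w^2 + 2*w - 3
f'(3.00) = -16.00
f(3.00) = -24.00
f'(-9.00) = 56.00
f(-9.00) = -264.00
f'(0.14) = 1.16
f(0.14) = -2.78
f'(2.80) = -14.80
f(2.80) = -20.92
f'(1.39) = -6.34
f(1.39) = -6.02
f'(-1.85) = 13.10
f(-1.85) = -16.97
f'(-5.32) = 33.92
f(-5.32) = -98.55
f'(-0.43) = 4.58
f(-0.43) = -4.41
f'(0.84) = -3.04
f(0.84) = -3.44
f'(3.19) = -17.14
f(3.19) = -27.15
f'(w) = 2 - 6*w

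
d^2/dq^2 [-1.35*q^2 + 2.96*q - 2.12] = -2.70000000000000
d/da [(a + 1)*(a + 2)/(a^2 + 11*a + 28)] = 2*(4*a^2 + 26*a + 31)/(a^4 + 22*a^3 + 177*a^2 + 616*a + 784)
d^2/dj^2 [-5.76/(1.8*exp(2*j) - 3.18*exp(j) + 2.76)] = (-5.76*(3.6*exp(j) - 3.18)*(7.2*exp(j) - 6.36)*exp(j) + (41.472*exp(j) - 18.3168)*(1.8*exp(2*j) - 3.18*exp(j) + 2.76))*exp(j)/(1.8*exp(2*j) - 3.18*exp(j) + 2.76)^3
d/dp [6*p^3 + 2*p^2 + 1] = 2*p*(9*p + 2)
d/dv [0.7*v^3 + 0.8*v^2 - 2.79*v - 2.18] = 2.1*v^2 + 1.6*v - 2.79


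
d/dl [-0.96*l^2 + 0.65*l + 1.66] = 0.65 - 1.92*l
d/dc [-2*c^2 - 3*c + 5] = -4*c - 3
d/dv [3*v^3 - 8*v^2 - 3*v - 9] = 9*v^2 - 16*v - 3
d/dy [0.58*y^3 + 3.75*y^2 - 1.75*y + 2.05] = 1.74*y^2 + 7.5*y - 1.75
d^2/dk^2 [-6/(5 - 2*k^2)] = 24*(6*k^2 + 5)/(2*k^2 - 5)^3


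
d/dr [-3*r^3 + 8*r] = 8 - 9*r^2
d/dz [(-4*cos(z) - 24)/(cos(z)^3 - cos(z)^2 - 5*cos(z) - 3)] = 4*(-15*cos(z) - cos(2*z) + 26)*sin(z)/((cos(z) - 3)^2*(cos(z) + 1)^3)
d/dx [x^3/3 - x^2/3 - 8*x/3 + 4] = x^2 - 2*x/3 - 8/3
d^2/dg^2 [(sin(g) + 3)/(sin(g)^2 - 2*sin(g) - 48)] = (sin(g)^5 + 14*sin(g)^4 + 268*sin(g)^3 + 474*sin(g)^2 + 1764*sin(g) - 120)/(-sin(g)^2 + 2*sin(g) + 48)^3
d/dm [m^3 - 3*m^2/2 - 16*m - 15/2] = 3*m^2 - 3*m - 16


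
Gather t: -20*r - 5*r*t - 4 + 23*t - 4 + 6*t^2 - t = -20*r + 6*t^2 + t*(22 - 5*r) - 8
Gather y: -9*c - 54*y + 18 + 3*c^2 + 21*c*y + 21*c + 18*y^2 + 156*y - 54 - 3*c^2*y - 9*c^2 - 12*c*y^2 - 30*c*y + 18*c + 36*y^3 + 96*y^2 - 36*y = -6*c^2 + 30*c + 36*y^3 + y^2*(114 - 12*c) + y*(-3*c^2 - 9*c + 66) - 36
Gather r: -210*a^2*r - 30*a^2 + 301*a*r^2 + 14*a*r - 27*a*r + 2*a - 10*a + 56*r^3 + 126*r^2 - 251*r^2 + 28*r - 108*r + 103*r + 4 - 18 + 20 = -30*a^2 - 8*a + 56*r^3 + r^2*(301*a - 125) + r*(-210*a^2 - 13*a + 23) + 6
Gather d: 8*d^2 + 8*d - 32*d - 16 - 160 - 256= 8*d^2 - 24*d - 432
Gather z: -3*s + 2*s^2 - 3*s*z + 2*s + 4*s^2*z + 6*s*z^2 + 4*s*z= 2*s^2 + 6*s*z^2 - s + z*(4*s^2 + s)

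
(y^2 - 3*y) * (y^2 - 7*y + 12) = y^4 - 10*y^3 + 33*y^2 - 36*y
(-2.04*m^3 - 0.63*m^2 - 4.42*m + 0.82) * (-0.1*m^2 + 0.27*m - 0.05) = 0.204*m^5 - 0.4878*m^4 + 0.3739*m^3 - 1.2439*m^2 + 0.4424*m - 0.041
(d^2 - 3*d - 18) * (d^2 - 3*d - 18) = d^4 - 6*d^3 - 27*d^2 + 108*d + 324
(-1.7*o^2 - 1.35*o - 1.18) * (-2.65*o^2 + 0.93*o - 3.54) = 4.505*o^4 + 1.9965*o^3 + 7.8895*o^2 + 3.6816*o + 4.1772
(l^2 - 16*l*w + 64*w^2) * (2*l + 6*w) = 2*l^3 - 26*l^2*w + 32*l*w^2 + 384*w^3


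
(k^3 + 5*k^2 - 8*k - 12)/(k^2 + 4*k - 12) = k + 1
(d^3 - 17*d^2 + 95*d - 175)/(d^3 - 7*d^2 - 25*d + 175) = (d - 5)/(d + 5)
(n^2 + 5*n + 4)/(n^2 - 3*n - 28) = (n + 1)/(n - 7)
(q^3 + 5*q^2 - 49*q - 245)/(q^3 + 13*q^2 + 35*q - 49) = (q^2 - 2*q - 35)/(q^2 + 6*q - 7)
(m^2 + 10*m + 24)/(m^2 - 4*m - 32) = (m + 6)/(m - 8)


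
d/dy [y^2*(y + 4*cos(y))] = y*(-4*y*sin(y) + 3*y + 8*cos(y))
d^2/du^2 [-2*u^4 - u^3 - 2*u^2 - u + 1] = -24*u^2 - 6*u - 4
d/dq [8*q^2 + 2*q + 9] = 16*q + 2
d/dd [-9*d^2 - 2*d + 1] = -18*d - 2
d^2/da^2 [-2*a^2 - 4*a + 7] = -4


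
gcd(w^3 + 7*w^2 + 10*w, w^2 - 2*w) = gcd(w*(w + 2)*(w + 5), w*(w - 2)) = w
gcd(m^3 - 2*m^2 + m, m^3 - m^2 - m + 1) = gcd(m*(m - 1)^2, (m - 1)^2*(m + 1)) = m^2 - 2*m + 1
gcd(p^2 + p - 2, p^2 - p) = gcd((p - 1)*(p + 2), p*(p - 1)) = p - 1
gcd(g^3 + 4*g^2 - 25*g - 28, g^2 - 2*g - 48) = 1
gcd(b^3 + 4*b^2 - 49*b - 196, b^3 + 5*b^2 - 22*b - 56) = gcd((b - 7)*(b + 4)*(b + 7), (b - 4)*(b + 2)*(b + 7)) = b + 7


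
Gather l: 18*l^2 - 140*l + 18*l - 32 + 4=18*l^2 - 122*l - 28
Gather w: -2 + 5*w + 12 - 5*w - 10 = 0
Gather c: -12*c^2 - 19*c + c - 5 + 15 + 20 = -12*c^2 - 18*c + 30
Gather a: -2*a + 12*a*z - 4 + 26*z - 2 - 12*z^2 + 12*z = a*(12*z - 2) - 12*z^2 + 38*z - 6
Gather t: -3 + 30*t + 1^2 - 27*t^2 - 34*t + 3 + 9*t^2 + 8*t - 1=-18*t^2 + 4*t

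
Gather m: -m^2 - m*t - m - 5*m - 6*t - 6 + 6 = -m^2 + m*(-t - 6) - 6*t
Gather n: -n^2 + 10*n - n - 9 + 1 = -n^2 + 9*n - 8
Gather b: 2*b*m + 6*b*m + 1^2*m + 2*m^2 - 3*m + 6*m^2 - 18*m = 8*b*m + 8*m^2 - 20*m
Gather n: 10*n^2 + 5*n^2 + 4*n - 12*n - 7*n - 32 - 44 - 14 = 15*n^2 - 15*n - 90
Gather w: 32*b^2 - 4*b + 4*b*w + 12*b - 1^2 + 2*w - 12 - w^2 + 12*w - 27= 32*b^2 + 8*b - w^2 + w*(4*b + 14) - 40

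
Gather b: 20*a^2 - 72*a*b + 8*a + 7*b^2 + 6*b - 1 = 20*a^2 + 8*a + 7*b^2 + b*(6 - 72*a) - 1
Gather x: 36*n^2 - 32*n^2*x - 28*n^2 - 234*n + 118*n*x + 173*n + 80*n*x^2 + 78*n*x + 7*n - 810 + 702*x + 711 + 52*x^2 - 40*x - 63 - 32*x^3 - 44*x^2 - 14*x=8*n^2 - 54*n - 32*x^3 + x^2*(80*n + 8) + x*(-32*n^2 + 196*n + 648) - 162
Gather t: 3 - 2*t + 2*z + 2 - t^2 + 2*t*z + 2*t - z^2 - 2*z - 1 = -t^2 + 2*t*z - z^2 + 4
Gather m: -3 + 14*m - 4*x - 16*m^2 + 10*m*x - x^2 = -16*m^2 + m*(10*x + 14) - x^2 - 4*x - 3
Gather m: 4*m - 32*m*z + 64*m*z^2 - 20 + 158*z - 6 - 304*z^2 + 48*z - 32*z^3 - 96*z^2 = m*(64*z^2 - 32*z + 4) - 32*z^3 - 400*z^2 + 206*z - 26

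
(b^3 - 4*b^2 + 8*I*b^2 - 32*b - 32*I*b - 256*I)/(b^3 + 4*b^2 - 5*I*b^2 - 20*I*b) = (b^2 + 8*b*(-1 + I) - 64*I)/(b*(b - 5*I))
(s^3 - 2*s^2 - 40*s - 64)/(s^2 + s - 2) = (s^2 - 4*s - 32)/(s - 1)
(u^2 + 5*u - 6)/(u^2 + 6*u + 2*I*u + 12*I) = (u - 1)/(u + 2*I)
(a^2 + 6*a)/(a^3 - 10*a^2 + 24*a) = (a + 6)/(a^2 - 10*a + 24)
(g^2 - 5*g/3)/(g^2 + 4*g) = (g - 5/3)/(g + 4)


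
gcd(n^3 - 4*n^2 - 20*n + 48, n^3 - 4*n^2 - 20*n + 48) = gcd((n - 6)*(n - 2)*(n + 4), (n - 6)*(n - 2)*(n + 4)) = n^3 - 4*n^2 - 20*n + 48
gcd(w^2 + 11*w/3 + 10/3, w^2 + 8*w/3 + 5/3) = w + 5/3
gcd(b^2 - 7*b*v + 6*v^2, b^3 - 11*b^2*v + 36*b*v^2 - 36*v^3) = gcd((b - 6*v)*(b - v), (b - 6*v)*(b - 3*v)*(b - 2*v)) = -b + 6*v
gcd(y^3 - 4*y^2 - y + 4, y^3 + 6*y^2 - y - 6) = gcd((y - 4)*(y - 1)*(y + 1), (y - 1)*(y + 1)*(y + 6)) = y^2 - 1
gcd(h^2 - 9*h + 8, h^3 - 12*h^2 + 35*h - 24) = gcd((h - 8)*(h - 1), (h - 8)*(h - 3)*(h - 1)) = h^2 - 9*h + 8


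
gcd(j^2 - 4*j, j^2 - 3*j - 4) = j - 4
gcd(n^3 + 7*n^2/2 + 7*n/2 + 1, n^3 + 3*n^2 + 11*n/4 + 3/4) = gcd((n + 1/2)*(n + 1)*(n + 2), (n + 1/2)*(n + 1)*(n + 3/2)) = n^2 + 3*n/2 + 1/2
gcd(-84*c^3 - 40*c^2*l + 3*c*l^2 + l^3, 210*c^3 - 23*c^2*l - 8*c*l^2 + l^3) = 6*c - l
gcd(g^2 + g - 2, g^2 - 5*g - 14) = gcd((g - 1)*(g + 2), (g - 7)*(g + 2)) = g + 2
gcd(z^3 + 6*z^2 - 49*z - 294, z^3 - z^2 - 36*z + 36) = z + 6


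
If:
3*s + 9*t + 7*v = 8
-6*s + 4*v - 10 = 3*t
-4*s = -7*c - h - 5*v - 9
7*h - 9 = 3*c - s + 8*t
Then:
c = 17*v/78 - 239/78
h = 301/130 - 569*v/390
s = 19*v/15 - 38/15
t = 26/15 - 6*v/5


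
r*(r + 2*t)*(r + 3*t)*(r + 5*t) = r^4 + 10*r^3*t + 31*r^2*t^2 + 30*r*t^3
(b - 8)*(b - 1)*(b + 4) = b^3 - 5*b^2 - 28*b + 32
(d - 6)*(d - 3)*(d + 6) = d^3 - 3*d^2 - 36*d + 108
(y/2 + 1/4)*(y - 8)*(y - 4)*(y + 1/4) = y^4/2 - 45*y^3/8 + 185*y^2/16 + 45*y/4 + 2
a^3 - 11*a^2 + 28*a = a*(a - 7)*(a - 4)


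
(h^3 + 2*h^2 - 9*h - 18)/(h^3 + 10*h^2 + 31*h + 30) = (h - 3)/(h + 5)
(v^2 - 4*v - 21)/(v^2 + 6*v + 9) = (v - 7)/(v + 3)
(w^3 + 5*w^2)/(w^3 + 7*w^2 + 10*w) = w/(w + 2)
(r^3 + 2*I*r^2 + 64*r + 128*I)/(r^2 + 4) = (r^2 + 64)/(r - 2*I)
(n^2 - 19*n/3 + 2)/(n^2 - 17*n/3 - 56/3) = (-3*n^2 + 19*n - 6)/(-3*n^2 + 17*n + 56)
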